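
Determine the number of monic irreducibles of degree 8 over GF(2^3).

2096640

The number of monic irreducibles of degree 8 over GF(8) is (1/8)·Σ_{d∣8} μ(8/d) 8^d.
Divisors of 8: 1, 2, 4, 8; μ(8/d) for each: 0, 0, -1, 1.
Σ = − 8^4 + 8^8 = 16773120.
N = 16773120/8 = 2096640.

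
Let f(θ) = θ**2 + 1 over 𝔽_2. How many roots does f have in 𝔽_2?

1

Evaluate at each of the 2 elements of 𝔽_2:
f(0) = 1; f(1) = 0 → root.
Roots: {1}.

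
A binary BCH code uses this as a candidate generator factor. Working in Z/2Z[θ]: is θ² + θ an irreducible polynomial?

No

Write f(θ) = θ² + θ.
Check for roots in Z/2Z: f(0) = 0 → root; f(1) = 0 → root.
f(0) = 0, so (θ) divides f(θ); f is reducible.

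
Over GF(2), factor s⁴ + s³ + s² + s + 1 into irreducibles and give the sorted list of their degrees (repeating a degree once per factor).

Write g(s) = s⁴ + s³ + s² + s + 1.
Roots in GF(2): g(0) = 1; g(1) = 1.
Complete factorization: g(s) = (s⁴ + s³ + s² + s + 1).
Factor degrees with multiplicity: 4 = 4.

4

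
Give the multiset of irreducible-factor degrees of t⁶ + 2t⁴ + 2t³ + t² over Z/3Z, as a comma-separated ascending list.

1, 1, 1, 3

Write f(t) = t⁶ + 2t⁴ + 2t³ + t².
Roots in Z/3Z: f(0) = 0 → root; f(1) = 0 → root; f(2) = 2.
Linear factors from roots: (t), (t + 2).
Complete factorization: f(t) = (t + 2)·(t)^2·(t³ + t² + 2).
Factor degrees with multiplicity: 1 + 1 + 1 + 3 = 6.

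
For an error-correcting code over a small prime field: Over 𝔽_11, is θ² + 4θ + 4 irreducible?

No

Write g(θ) = θ² + 4θ + 4.
Check each element of 𝔽_11 for a root: g(0)=4, g(1)=9, g(2)=5, g(3)=3, g(4)=3, g(5)=5, g(6)=9, g(7)=4, g(8)=1, g(9)=0, g(10)=1.
g(9) = 0, so (θ − 9) divides g(θ); g is reducible.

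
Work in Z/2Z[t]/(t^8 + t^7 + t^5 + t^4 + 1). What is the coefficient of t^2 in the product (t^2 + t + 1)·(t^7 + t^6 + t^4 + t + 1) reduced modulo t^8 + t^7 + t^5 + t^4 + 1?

0

Multiply in Z/2Z[t]: (t^2 + t + 1)·(t^7 + t^6 + t^4 + t + 1) = t^9 + t^5 + t^4 + t^3 + 1.
Reduce using t^8 ≡ t^7 + t^5 + t^4 + 1 (mod t^8 + t^7 + t^5 + t^4 + 1).
Reduced: t^7 + t^6 + t^5 + t^3 + t.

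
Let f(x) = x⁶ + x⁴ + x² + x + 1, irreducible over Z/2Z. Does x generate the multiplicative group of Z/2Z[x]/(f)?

|GF(2^6)^×| = 2^6 − 1 = 63. Prime factorization: 63 = 3^2·7.
f is primitive ⇔ x has order 63 in GF(2)[x]/(f), i.e. x^(63/q) ≠ 1 for each prime q | 63.
x^(21) mod f = 1
x^(9) mod f = x⁴ + x² + x.
Since x^(21) = 1, the order of x divides 21 < 63; not primitive.

No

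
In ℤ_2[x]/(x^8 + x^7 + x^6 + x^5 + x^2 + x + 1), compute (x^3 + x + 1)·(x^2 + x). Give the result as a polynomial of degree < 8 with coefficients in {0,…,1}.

x^5 + x^4 + x^3 + x

Multiply in ℤ_2[x]: (x^3 + x + 1)·(x^2 + x) = x^5 + x^4 + x^3 + x.
Reduced: x^5 + x^4 + x^3 + x.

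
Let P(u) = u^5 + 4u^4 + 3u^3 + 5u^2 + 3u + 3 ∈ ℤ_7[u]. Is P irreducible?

Check for roots in ℤ_7: P(0) = 3; P(1) = 5; P(2) = 2; P(3) = 5; P(4) = 4; P(5) = 4; P(6) = 5.
No roots, so no linear factors.
Degree-2 irreducible divisors: test the 21 monic irreducibles of degree 2 over GF(7).
None of them divide P (all give nonzero remainder).
No irreducible factor of degree ≤ 2 exists, so P is irreducible over GF(7).

Yes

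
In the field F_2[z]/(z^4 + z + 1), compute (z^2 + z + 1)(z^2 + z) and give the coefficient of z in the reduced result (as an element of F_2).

Multiply in F_2[z]: (z^2 + z + 1)·(z^2 + z) = z^4 + z.
Reduce using z^4 ≡ z + 1 (mod z^4 + z + 1).
Reduced: 1.

0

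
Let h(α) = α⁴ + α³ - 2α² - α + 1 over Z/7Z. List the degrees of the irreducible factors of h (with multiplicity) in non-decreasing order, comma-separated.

Linear factors from roots: (α - 1), (α + 1).
Complete factorization: h(α) = (α + 1)·(α - 1)·(α² + α - 1).
Factor degrees with multiplicity: 1 + 1 + 2 = 4.

1, 1, 2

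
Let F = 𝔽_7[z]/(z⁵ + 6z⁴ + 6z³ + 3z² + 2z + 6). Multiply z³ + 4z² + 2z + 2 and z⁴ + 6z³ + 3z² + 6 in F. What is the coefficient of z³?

2

Multiply in 𝔽_7[z]: (z³ + 4z² + 2z + 2)·(z⁴ + 6z³ + 3z² + 6) = z⁷ + 3z⁶ + z⁵ + 5z⁴ + 3z³ + 2z² + 5z + 5.
Reduce using z⁵ ≡ z⁴ + z³ + 4z² + 5z + 1 (mod z⁵ + 6z⁴ + 6z³ + 3z² + 2z + 6).
Reduced: 5z⁴ + 2z³ + 5z² + 4z + 4.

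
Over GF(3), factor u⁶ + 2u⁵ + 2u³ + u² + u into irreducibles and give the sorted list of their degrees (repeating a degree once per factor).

1, 1, 1, 3

Write h(u) = u⁶ + 2u⁵ + 2u³ + u² + u.
Roots in GF(3): h(0) = 0 → root; h(1) = 1; h(2) = 0 → root.
Linear factors from roots: (u), (u + 1).
Complete factorization: h(u) = (u)·(u + 1)^2·(u³ + 2u + 1).
Factor degrees with multiplicity: 1 + 1 + 1 + 3 = 6.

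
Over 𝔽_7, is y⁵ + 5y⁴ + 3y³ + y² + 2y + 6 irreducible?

Yes

Write m(y) = y⁵ + 5y⁴ + 3y³ + y² + 2y + 6.
Check for roots in 𝔽_7: m(0) = 6; m(1) = 4; m(2) = 3; m(3) = 1; m(4) = 6; m(5) = 2; m(6) = 6.
No roots, so no linear factors.
Degree-2 irreducible divisors: test the 21 monic irreducibles of degree 2 over GF(7).
None of them divide m (all give nonzero remainder).
No irreducible factor of degree ≤ 2 exists, so m is irreducible over GF(7).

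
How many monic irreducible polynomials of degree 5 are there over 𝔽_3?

48

The number of monic irreducibles of degree 5 over GF(3) is (1/5)·Σ_{d∣5} μ(5/d) 3^d.
Divisors of 5: 1, 5; μ(5/d) for each: -1, 1.
Σ = − 3^1 + 3^5 = 240.
N = 240/5 = 48.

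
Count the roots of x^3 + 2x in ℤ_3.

Write h(x) = x^3 + 2x.
Evaluate at each of the 3 elements of ℤ_3:
h(0) = 0 → root; h(1) = 0 → root; h(2) = 0 → root.
Roots: {0, 1, 2}.

3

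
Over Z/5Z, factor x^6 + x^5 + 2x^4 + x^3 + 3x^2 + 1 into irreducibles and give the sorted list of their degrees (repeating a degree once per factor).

1, 2, 3

Write f(x) = x^6 + x^5 + 2x^4 + x^3 + 3x^2 + 1.
Roots in Z/5Z: f(0) = 1; f(1) = 4; f(2) = 4; f(3) = 4; f(4) = 0 → root.
Linear factors from roots: (x + 1).
Complete factorization: f(x) = (x + 1)·(x^2 + 4x + 2)·(x^3 + x^2 + x + 3).
Factor degrees with multiplicity: 1 + 2 + 3 = 6.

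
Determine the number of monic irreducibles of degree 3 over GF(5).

By the necklace-counting formula, N_5(3) = (1/3) Σ_{d|3} μ(3/d)·5^d.
Divisors of 3: 1, 3; μ(3/d) for each: -1, 1.
Σ = − 5^1 + 5^3 = 120.
N = 120/3 = 40.

40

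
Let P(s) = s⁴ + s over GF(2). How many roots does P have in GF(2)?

2

Evaluate at each of the 2 elements of GF(2):
P(0) = 0 → root; P(1) = 0 → root.
Roots: {0, 1}.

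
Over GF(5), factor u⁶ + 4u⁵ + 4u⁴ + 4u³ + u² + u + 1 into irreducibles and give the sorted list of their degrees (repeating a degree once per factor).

Write h(u) = u⁶ + 4u⁵ + 4u⁴ + 4u³ + u² + u + 1.
Roots in GF(5): h(0) = 1; h(1) = 1; h(2) = 0 → root; h(3) = 1; h(4) = 3.
Linear factors from roots: (u + 3).
Complete factorization: h(u) = (u + 3)·(u² + 2u + 3)·(u³ + 4u² + 4).
Factor degrees with multiplicity: 1 + 2 + 3 = 6.

1, 2, 3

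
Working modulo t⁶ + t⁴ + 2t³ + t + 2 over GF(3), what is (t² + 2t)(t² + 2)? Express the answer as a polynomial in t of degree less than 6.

t^4 + 2t^3 + 2t^2 + t

Multiply in GF(3)[t]: (t² + 2t)·(t² + 2) = t⁴ + 2t³ + 2t² + t.
Reduced: t⁴ + 2t³ + 2t² + t.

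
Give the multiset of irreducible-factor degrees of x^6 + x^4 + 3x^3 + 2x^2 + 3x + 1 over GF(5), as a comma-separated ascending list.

6

Write f(x) = x^6 + x^4 + 3x^3 + 2x^2 + 3x + 1.
Roots in GF(5): f(0) = 1; f(1) = 1; f(2) = 4; f(3) = 4; f(4) = 4.
Complete factorization: f(x) = (x^6 + x^4 + 3x^3 + 2x^2 + 3x + 1).
Factor degrees with multiplicity: 6 = 6.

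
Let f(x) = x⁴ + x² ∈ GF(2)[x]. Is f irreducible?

Check for roots in GF(2): f(0) = 0 → root; f(1) = 0 → root.
f(0) = 0, so (x) divides f(x); f is reducible.

No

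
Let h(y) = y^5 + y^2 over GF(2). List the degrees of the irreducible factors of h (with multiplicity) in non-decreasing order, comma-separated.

1, 1, 1, 2

Roots in GF(2): h(0) = 0 → root; h(1) = 0 → root.
Linear factors from roots: (y), (y + 1).
Complete factorization: h(y) = (y + 1)·(y)^2·(y^2 + y + 1).
Factor degrees with multiplicity: 1 + 1 + 1 + 2 = 5.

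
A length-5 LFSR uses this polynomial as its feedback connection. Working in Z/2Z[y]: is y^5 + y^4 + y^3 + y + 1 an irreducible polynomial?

Yes

Write f(y) = y^5 + y^4 + y^3 + y + 1.
Check for roots in Z/2Z: f(0) = 1; f(1) = 1.
No roots, so no linear factors.
Monic irreducibles of degree 2 over GF(2): y^2 + y + 1.
None of them divide f (all give nonzero remainder).
No irreducible factor of degree ≤ 2 exists, so f is irreducible over GF(2).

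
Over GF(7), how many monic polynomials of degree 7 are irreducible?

Gauss's count: N_{7}(7) = (1/7) Σ_{d|7} μ(7/d)·7^d.
Divisors of 7: 1, 7; μ(7/d) for each: -1, 1.
Σ = − 7^1 + 7^7 = 823536.
N = 823536/7 = 117648.

117648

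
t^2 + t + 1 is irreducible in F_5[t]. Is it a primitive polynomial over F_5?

Write f(t) = t^2 + t + 1.
|GF(5^2)^×| = 5^2 − 1 = 24. Prime factorization: 24 = 2^3·3.
f is primitive ⇔ t has order 24 in GF(5)[t]/(f), i.e. t^(24/q) ≠ 1 for each prime q | 24.
t^(12) mod f = 1
t^(8) mod f = 4t + 4.
Since t^(12) = 1, the order of t divides 12 < 24; not primitive.

No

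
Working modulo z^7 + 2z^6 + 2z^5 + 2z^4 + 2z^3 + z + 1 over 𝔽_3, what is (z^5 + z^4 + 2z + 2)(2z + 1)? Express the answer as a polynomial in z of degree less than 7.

2z^6 + z^4 + z^2 + 2

Multiply in 𝔽_3[z]: (z^5 + z^4 + 2z + 2)·(2z + 1) = 2z^6 + z^4 + z^2 + 2.
Reduced: 2z^6 + z^4 + z^2 + 2.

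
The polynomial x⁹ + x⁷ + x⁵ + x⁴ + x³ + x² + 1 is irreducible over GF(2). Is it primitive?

Yes

Write f(x) = x⁹ + x⁷ + x⁵ + x⁴ + x³ + x² + 1.
|GF(2^9)^×| = 2^9 − 1 = 511. Prime factorization: 511 = 7·73.
f is primitive ⇔ x has order 511 in GF(2)[x]/(f), i.e. x^(511/q) ≠ 1 for each prime q | 511.
x^(73) mod f = x⁷ + x⁴ + 1.
x^(7) mod f = x⁷.
None equal 1, so x has full order 511; f is primitive.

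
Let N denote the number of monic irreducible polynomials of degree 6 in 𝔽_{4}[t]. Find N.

Gauss's count: N_{4}(6) = (1/6) Σ_{d|6} μ(6/d)·4^d.
Divisors of 6: 1, 2, 3, 6; μ(6/d) for each: 1, -1, -1, 1.
Σ = 4^1 − 4^2 − 4^3 + 4^6 = 4020.
N = 4020/6 = 670.

670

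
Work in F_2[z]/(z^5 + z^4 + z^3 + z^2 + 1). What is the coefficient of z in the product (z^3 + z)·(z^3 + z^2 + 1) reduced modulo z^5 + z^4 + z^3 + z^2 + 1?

0

Multiply in F_2[z]: (z^3 + z)·(z^3 + z^2 + 1) = z^6 + z^5 + z^4 + z.
Reduce using z^5 ≡ z^4 + z^3 + z^2 + 1 (mod z^5 + z^4 + z^3 + z^2 + 1).
Reduced: z^3.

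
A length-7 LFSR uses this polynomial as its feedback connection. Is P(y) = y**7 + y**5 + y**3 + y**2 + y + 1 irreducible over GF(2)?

No

Check for roots in GF(2): P(0) = 1; P(1) = 0 → root.
P(1) = 0, so (y − 1) divides P(y); P is reducible.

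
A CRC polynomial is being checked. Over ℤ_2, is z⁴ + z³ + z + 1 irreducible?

Write P(z) = z⁴ + z³ + z + 1.
Check for roots in ℤ_2: P(0) = 1; P(1) = 0 → root.
P(1) = 0, so (z − 1) divides P(z); P is reducible.

No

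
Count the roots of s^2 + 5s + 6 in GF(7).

2

Write h(s) = s^2 + 5s + 6.
Evaluate at each of the 7 elements of GF(7):
h(0) = 6; h(1) = 5; h(2) = 6; h(3) = 2; h(4) = 0 → root; h(5) = 0 → root; h(6) = 2.
Roots: {4, 5}.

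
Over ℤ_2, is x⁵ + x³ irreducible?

No

Write f(x) = x⁵ + x³.
Check for roots in ℤ_2: f(0) = 0 → root; f(1) = 0 → root.
f(0) = 0, so (x) divides f(x); f is reducible.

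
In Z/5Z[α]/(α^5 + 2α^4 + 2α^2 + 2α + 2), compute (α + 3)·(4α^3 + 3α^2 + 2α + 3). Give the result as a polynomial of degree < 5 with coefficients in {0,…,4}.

Multiply in Z/5Z[α]: (α + 3)·(4α^3 + 3α^2 + 2α + 3) = 4α^4 + α^2 + 4α + 4.
Reduced: 4α^4 + α^2 + 4α + 4.

4α^4 + α^2 + 4α + 4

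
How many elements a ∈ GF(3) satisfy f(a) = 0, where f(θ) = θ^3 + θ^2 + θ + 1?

Evaluate at each of the 3 elements of GF(3):
f(0) = 1; f(1) = 1; f(2) = 0 → root.
Roots: {2}.

1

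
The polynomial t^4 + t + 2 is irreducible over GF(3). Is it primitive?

Yes

Write f(t) = t^4 + t + 2.
|GF(3^4)^×| = 3^4 − 1 = 80. Prime factorization: 80 = 2^4·5.
f is primitive ⇔ t has order 80 in GF(3)[t]/(f), i.e. t^(80/q) ≠ 1 for each prime q | 80.
t^(40) mod f = 2.
t^(16) mod f = 2t^3 + t + 2.
None equal 1, so t has full order 80; f is primitive.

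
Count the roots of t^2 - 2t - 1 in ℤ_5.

0

Write h(t) = t^2 - 2t - 1.
Evaluate at each of the 5 elements of ℤ_5:
h(0) = 4; h(1) = 3; h(2) = 4; h(3) = 2; h(4) = 2.
No element is a root.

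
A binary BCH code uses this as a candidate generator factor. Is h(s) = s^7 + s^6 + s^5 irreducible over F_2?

No

Check for roots in F_2: h(0) = 0 → root; h(1) = 1.
h(0) = 0, so (s) divides h(s); h is reducible.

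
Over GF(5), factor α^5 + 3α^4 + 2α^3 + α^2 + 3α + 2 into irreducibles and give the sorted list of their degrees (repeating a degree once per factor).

1, 1, 1, 2

Write h(α) = α^5 + 3α^4 + 2α^3 + α^2 + 3α + 2.
Roots in GF(5): h(0) = 2; h(1) = 2; h(2) = 3; h(3) = 0 → root; h(4) = 0 → root.
Linear factors from roots: (α + 2), (α + 1).
Complete factorization: h(α) = (α + 2)·(α + 1)^2·(α^2 + 4α + 1).
Factor degrees with multiplicity: 1 + 1 + 1 + 2 = 5.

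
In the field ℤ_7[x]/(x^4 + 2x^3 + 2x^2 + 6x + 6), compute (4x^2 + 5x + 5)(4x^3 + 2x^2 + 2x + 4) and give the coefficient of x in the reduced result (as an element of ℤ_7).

Multiply in ℤ_7[x]: (4x^2 + 5x + 5)·(4x^3 + 2x^2 + 2x + 4) = 2x^5 + 3x^3 + x^2 + 2x + 6.
Reduce using x^4 ≡ 5x^3 + 5x^2 + x + 1 (mod x^4 + 2x^3 + 2x^2 + 6x + 6).
Reduced: 4x^2 + 2.

0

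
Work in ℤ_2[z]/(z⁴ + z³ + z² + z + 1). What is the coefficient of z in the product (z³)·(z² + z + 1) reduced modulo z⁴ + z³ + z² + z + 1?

1

Multiply in ℤ_2[z]: (z³)·(z² + z + 1) = z⁵ + z⁴ + z³.
Reduce using z⁴ ≡ z³ + z² + z + 1 (mod z⁴ + z³ + z² + z + 1).
Reduced: z² + z.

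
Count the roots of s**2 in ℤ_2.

1

Write f(s) = s**2.
Evaluate at each of the 2 elements of ℤ_2:
f(0) = 0 → root; f(1) = 1.
Roots: {0}.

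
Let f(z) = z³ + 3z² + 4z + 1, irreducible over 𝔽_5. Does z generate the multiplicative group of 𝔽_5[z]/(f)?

No

|GF(5^3)^×| = 5^3 − 1 = 124. Prime factorization: 124 = 2^2·31.
f is primitive ⇔ z has order 124 in GF(5)[z]/(f), i.e. z^(124/q) ≠ 1 for each prime q | 124.
z^(62) mod f = 1
z^(4) mod f = z + 3.
Since z^(62) = 1, the order of z divides 62 < 124; not primitive.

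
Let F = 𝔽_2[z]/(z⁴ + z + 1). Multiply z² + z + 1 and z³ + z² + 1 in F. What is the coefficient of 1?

1

Multiply in 𝔽_2[z]: (z² + z + 1)·(z³ + z² + 1) = z⁵ + z + 1.
Reduce using z⁴ ≡ z + 1 (mod z⁴ + z + 1).
Reduced: z² + 1.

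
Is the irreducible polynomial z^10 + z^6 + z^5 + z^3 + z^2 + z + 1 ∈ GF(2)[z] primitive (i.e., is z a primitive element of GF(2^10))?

Yes

Write f(z) = z^10 + z^6 + z^5 + z^3 + z^2 + z + 1.
|GF(2^10)^×| = 2^10 − 1 = 1023. Prime factorization: 1023 = 3·11·31.
f is primitive ⇔ z has order 1023 in GF(2)[z]/(f), i.e. z^(1023/q) ≠ 1 for each prime q | 1023.
z^(341) mod f = z^5 + z^3 + z.
z^(93) mod f = z^9 + z^8 + z^5 + z^4 + z^3 + z.
z^(33) mod f = z^8 + z^6 + z^2.
None equal 1, so z has full order 1023; f is primitive.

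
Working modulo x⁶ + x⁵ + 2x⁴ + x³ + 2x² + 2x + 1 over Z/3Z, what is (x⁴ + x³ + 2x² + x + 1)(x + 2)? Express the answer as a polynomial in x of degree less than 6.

x^5 + x^3 + 2x^2 + 2

Multiply in Z/3Z[x]: (x⁴ + x³ + 2x² + x + 1)·(x + 2) = x⁵ + x³ + 2x² + 2.
Reduced: x⁵ + x³ + 2x² + 2.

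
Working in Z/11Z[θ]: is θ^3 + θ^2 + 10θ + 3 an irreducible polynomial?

Yes

Write P(θ) = θ^3 + θ^2 + 10θ + 3.
Check each element of Z/11Z for a root: P(0)=3, P(1)=4, P(2)=2, P(3)=3, P(4)=2, P(5)=5, P(6)=7, P(7)=3, P(8)=10, P(9)=1, P(10)=4.
No roots. A degree-3 polynomial over a field with no linear factor is irreducible.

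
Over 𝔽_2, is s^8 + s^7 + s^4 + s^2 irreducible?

No

Write f(s) = s^8 + s^7 + s^4 + s^2.
Check for roots in 𝔽_2: f(0) = 0 → root; f(1) = 0 → root.
f(0) = 0, so (s) divides f(s); f is reducible.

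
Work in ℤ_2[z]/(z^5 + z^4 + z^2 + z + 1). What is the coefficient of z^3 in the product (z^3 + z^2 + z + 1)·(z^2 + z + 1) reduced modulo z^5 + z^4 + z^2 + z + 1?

Multiply in ℤ_2[z]: (z^3 + z^2 + z + 1)·(z^2 + z + 1) = z^5 + z^3 + z^2 + 1.
Reduce using z^5 ≡ z^4 + z^2 + z + 1 (mod z^5 + z^4 + z^2 + z + 1).
Reduced: z^4 + z^3 + z.

1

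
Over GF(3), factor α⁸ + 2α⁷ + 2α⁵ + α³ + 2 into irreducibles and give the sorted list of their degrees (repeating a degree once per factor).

Write g(α) = α⁸ + 2α⁷ + 2α⁵ + α³ + 2.
Roots in GF(3): g(0) = 2; g(1) = 2; g(2) = 1.
Complete factorization: g(α) = (α⁸ + 2α⁷ + 2α⁵ + α³ + 2).
Factor degrees with multiplicity: 8 = 8.

8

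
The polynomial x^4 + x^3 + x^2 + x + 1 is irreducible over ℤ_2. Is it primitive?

No

Write f(x) = x^4 + x^3 + x^2 + x + 1.
|GF(2^4)^×| = 2^4 − 1 = 15. Prime factorization: 15 = 3·5.
f is primitive ⇔ x has order 15 in GF(2)[x]/(f), i.e. x^(15/q) ≠ 1 for each prime q | 15.
x^(5) mod f = 1
x^(3) mod f = x^3.
Since x^(5) = 1, the order of x divides 5 < 15; not primitive.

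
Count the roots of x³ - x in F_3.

3

Write g(x) = x³ - x.
Evaluate at each of the 3 elements of F_3:
g(0) = 0 → root; g(1) = 0 → root; g(2) = 0 → root.
Roots: {0, 1, 2}.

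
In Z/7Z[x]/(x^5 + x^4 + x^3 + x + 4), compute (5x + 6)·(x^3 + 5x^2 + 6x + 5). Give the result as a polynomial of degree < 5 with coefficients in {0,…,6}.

Multiply in Z/7Z[x]: (5x + 6)·(x^3 + 5x^2 + 6x + 5) = 5x^4 + 3x^3 + 4x^2 + 5x + 2.
Reduced: 5x^4 + 3x^3 + 4x^2 + 5x + 2.

5x^4 + 3x^3 + 4x^2 + 5x + 2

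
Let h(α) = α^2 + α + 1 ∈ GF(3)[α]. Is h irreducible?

Check for roots in GF(3): h(0) = 1; h(1) = 0 → root; h(2) = 1.
h(1) = 0, so (α − 1) divides h(α); h is reducible.

No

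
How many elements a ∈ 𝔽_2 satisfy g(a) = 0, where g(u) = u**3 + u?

2

Evaluate at each of the 2 elements of 𝔽_2:
g(0) = 0 → root; g(1) = 0 → root.
Roots: {0, 1}.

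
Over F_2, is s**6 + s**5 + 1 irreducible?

Write P(s) = s**6 + s**5 + 1.
Check for roots in F_2: P(0) = 1; P(1) = 1.
No roots, so no linear factors.
Monic irreducibles of degree 2 over GF(2): s**2 + s + 1.
None of them divide P (all give nonzero remainder).
Monic irreducibles of degree 3 over GF(2): s**3 + s + 1, s**3 + s**2 + 1.
None of them divide P (all give nonzero remainder).
No irreducible factor of degree ≤ 3 exists, so P is irreducible over GF(2).

Yes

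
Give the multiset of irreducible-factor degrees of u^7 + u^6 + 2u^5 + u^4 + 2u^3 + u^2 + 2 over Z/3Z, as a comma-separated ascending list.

1, 2, 4

Write g(u) = u^7 + u^6 + 2u^5 + u^4 + 2u^3 + u^2 + 2.
Roots in Z/3Z: g(0) = 2; g(1) = 1; g(2) = 0 → root.
Linear factors from roots: (u + 1).
Complete factorization: g(u) = (u + 1)·(u^2 + u + 2)·(u^4 + 2u^3 + u^2 + 1).
Factor degrees with multiplicity: 1 + 2 + 4 = 7.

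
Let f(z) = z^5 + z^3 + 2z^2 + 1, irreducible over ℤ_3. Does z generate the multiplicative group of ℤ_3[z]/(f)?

|GF(3^5)^×| = 3^5 − 1 = 242. Prime factorization: 242 = 2·11^2.
f is primitive ⇔ z has order 242 in GF(3)[z]/(f), i.e. z^(242/q) ≠ 1 for each prime q | 242.
z^(121) mod f = 2.
z^(22) mod f = z^4 + 2z^2 + z + 2.
None equal 1, so z has full order 242; f is primitive.

Yes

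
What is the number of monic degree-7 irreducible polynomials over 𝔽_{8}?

The number of monic irreducibles of degree 7 over GF(8) is (1/7)·Σ_{d∣7} μ(7/d) 8^d.
Divisors of 7: 1, 7; μ(7/d) for each: -1, 1.
Σ = − 8^1 + 8^7 = 2097144.
N = 2097144/7 = 299592.

299592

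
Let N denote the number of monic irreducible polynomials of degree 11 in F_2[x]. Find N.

The number of monic irreducibles of degree 11 over GF(2) is (1/11)·Σ_{d∣11} μ(11/d) 2^d.
Divisors of 11: 1, 11; μ(11/d) for each: -1, 1.
Σ = − 2^1 + 2^11 = 2046.
N = 2046/11 = 186.

186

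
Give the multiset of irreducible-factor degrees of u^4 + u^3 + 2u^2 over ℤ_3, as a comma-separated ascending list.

1, 1, 2

Write f(u) = u^4 + u^3 + 2u^2.
Roots in ℤ_3: f(0) = 0 → root; f(1) = 1; f(2) = 2.
Linear factors from roots: (u).
Complete factorization: f(u) = (u)^2·(u^2 + u + 2).
Factor degrees with multiplicity: 1 + 1 + 2 = 4.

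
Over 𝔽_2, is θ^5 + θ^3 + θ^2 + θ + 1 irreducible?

Write g(θ) = θ^5 + θ^3 + θ^2 + θ + 1.
Check for roots in 𝔽_2: g(0) = 1; g(1) = 1.
No roots, so no linear factors.
Monic irreducibles of degree 2 over GF(2): θ^2 + θ + 1.
None of them divide g (all give nonzero remainder).
No irreducible factor of degree ≤ 2 exists, so g is irreducible over GF(2).

Yes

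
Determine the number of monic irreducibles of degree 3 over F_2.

Gauss's count: N_{2}(3) = (1/3) Σ_{d|3} μ(3/d)·2^d.
Divisors of 3: 1, 3; μ(3/d) for each: -1, 1.
Σ = − 2^1 + 2^3 = 6.
N = 6/3 = 2.

2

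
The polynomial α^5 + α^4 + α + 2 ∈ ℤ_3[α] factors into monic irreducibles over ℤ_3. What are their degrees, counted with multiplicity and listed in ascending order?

5

Write f(α) = α^5 + α^4 + α + 2.
Roots in ℤ_3: f(0) = 2; f(1) = 2; f(2) = 1.
Complete factorization: f(α) = (α^5 + α^4 + α + 2).
Factor degrees with multiplicity: 5 = 5.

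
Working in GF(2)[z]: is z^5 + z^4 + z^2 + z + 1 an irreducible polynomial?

Yes

Write g(z) = z^5 + z^4 + z^2 + z + 1.
Check for roots in GF(2): g(0) = 1; g(1) = 1.
No roots, so no linear factors.
Monic irreducibles of degree 2 over GF(2): z^2 + z + 1.
None of them divide g (all give nonzero remainder).
No irreducible factor of degree ≤ 2 exists, so g is irreducible over GF(2).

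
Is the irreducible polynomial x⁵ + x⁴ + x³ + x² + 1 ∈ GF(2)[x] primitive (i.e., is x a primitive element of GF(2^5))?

Yes

Write f(x) = x⁵ + x⁴ + x³ + x² + 1.
|GF(2^5)^×| = 2^5 − 1 = 31. Prime factorization: 31 = 31.
f is primitive ⇔ x has order 31 in GF(2)[x]/(f), i.e. x^(31/q) ≠ 1 for each prime q | 31.
x^(1) mod f = x.
None equal 1, so x has full order 31; f is primitive.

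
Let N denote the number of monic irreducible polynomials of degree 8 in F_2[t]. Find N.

By the necklace-counting formula, N_2(8) = (1/8) Σ_{d|8} μ(8/d)·2^d.
Divisors of 8: 1, 2, 4, 8; μ(8/d) for each: 0, 0, -1, 1.
Σ = − 2^4 + 2^8 = 240.
N = 240/8 = 30.

30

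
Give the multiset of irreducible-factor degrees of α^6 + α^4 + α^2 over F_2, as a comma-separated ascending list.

Write h(α) = α^6 + α^4 + α^2.
Roots in F_2: h(0) = 0 → root; h(1) = 1.
Linear factors from roots: (α).
Complete factorization: h(α) = (α)^2·(α^2 + α + 1)^2.
Factor degrees with multiplicity: 1 + 1 + 2 + 2 = 6.

1, 1, 2, 2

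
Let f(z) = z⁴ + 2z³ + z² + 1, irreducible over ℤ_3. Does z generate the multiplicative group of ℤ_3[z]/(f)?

No

|GF(3^4)^×| = 3^4 − 1 = 80. Prime factorization: 80 = 2^4·5.
f is primitive ⇔ z has order 80 in GF(3)[z]/(f), i.e. z^(80/q) ≠ 1 for each prime q | 80.
z^(40) mod f = 1
z^(16) mod f = z³ + z² + 2z.
Since z^(40) = 1, the order of z divides 40 < 80; not primitive.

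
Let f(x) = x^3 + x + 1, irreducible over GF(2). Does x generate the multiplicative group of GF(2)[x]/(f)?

|GF(2^3)^×| = 2^3 − 1 = 7. Prime factorization: 7 = 7.
f is primitive ⇔ x has order 7 in GF(2)[x]/(f), i.e. x^(7/q) ≠ 1 for each prime q | 7.
x^(1) mod f = x.
None equal 1, so x has full order 7; f is primitive.

Yes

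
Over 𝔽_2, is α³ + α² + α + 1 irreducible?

Write f(α) = α³ + α² + α + 1.
Check for roots in 𝔽_2: f(0) = 1; f(1) = 0 → root.
f(1) = 0, so (α − 1) divides f(α); f is reducible.

No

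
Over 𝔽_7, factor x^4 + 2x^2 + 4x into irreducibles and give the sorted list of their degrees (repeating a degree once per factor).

1, 1, 2

Write f(x) = x^4 + 2x^2 + 4x.
Linear factors from roots: (x), (x + 6).
Complete factorization: f(x) = (x)·(x + 6)·(x^2 + x + 3).
Factor degrees with multiplicity: 1 + 1 + 2 = 4.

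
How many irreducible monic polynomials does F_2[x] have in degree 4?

3

x^(2^4) − x is the product of all monic irreducibles of degree dividing 4; Möbius inversion gives N = (1/4) Σ μ(4/d)·2^d.
Divisors of 4: 1, 2, 4; μ(4/d) for each: 0, -1, 1.
Σ = − 2^2 + 2^4 = 12.
N = 12/4 = 3.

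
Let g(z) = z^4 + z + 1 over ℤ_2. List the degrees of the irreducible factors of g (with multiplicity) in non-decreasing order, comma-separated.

Roots in ℤ_2: g(0) = 1; g(1) = 1.
Complete factorization: g(z) = (z^4 + z + 1).
Factor degrees with multiplicity: 4 = 4.

4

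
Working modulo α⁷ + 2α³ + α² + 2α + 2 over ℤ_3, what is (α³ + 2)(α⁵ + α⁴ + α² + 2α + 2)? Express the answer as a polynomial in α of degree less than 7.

Multiply in ℤ_3[α]: (α³ + 2)·(α⁵ + α⁴ + α² + 2α + 2) = α⁸ + α⁷ + α⁴ + 2α³ + 2α² + α + 1.
Reduce using α⁷ ≡ α³ + 2α² + α + 1 (mod α⁷ + 2α³ + α² + 2α + 2).
Reduced: 2α⁴ + 2α³ + 2α² + 2.

2α^4 + 2α^3 + 2α^2 + 2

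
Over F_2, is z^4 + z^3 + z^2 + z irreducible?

Write h(z) = z^4 + z^3 + z^2 + z.
Check for roots in F_2: h(0) = 0 → root; h(1) = 0 → root.
h(0) = 0, so (z) divides h(z); h is reducible.

No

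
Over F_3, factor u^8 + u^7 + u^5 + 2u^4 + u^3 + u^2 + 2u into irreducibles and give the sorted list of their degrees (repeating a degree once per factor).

1, 1, 2, 4

Write g(u) = u^8 + u^7 + u^5 + 2u^4 + u^3 + u^2 + 2u.
Roots in F_3: g(0) = 0 → root; g(1) = 0 → root; g(2) = 2.
Linear factors from roots: (u), (u + 2).
Complete factorization: g(u) = (u)·(u + 2)·(u^2 + u + 2)·(u^4 + u^3 + 2u^2 + 2u + 2).
Factor degrees with multiplicity: 1 + 1 + 2 + 4 = 8.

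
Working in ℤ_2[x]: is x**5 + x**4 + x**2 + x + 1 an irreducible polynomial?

Write m(x) = x**5 + x**4 + x**2 + x + 1.
Check for roots in ℤ_2: m(0) = 1; m(1) = 1.
No roots, so no linear factors.
Monic irreducibles of degree 2 over GF(2): x**2 + x + 1.
None of them divide m (all give nonzero remainder).
No irreducible factor of degree ≤ 2 exists, so m is irreducible over GF(2).

Yes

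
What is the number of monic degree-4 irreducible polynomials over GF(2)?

Gauss's count: N_{2}(4) = (1/4) Σ_{d|4} μ(4/d)·2^d.
Divisors of 4: 1, 2, 4; μ(4/d) for each: 0, -1, 1.
Σ = − 2^2 + 2^4 = 12.
N = 12/4 = 3.

3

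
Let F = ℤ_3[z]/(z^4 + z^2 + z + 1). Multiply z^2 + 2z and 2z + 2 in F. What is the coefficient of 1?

Multiply in ℤ_3[z]: (z^2 + 2z)·(2z + 2) = 2z^3 + z.
Reduced: 2z^3 + z.

0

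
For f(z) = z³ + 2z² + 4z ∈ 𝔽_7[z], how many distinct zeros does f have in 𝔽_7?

Evaluate at each of the 7 elements of 𝔽_7:
f(0) = 0 → root; f(1) = 0 → root; f(2) = 3; f(3) = 1; f(4) = 0 → root; f(5) = 6; f(6) = 4.
Roots: {0, 1, 4}.

3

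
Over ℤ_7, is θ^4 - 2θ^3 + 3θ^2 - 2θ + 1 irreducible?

Write f(θ) = θ^4 - 2θ^3 + 3θ^2 - 2θ + 1.
Check for roots in ℤ_7: f(0) = 1; f(1) = 1; f(2) = 2; f(3) = 0 → root; f(4) = 1; f(5) = 0 → root; f(6) = 2.
f(3) = 0, so (θ − 3) divides f(θ); f is reducible.

No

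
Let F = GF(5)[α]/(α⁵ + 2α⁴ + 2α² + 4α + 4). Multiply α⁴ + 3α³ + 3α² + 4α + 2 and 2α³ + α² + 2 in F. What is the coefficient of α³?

Multiply in GF(5)[α]: (α⁴ + 3α³ + 3α² + 4α + 2)·(2α³ + α² + 2) = 2α⁷ + 2α⁶ + 4α⁵ + 3α⁴ + 4α³ + 3α² + 3α + 4.
Reduce using α⁵ ≡ 3α⁴ + 3α² + α + 1 (mod α⁵ + 2α⁴ + 2α² + 4α + 4).
Reduced: 3α⁴ + 2α² + 4α + 2.

0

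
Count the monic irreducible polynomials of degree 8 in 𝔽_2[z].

The number of monic irreducibles of degree 8 over GF(2) is (1/8)·Σ_{d∣8} μ(8/d) 2^d.
Divisors of 8: 1, 2, 4, 8; μ(8/d) for each: 0, 0, -1, 1.
Σ = − 2^4 + 2^8 = 240.
N = 240/8 = 30.

30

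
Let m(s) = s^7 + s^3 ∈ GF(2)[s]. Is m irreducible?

Check for roots in GF(2): m(0) = 0 → root; m(1) = 0 → root.
m(0) = 0, so (s) divides m(s); m is reducible.

No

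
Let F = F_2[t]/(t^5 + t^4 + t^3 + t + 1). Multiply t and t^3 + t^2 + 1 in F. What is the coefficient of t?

1

Multiply in F_2[t]: (t)·(t^3 + t^2 + 1) = t^4 + t^3 + t.
Reduced: t^4 + t^3 + t.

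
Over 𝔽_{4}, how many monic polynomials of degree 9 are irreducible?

29120

By the necklace-counting formula, N_4(9) = (1/9) Σ_{d|9} μ(9/d)·4^d.
Divisors of 9: 1, 3, 9; μ(9/d) for each: 0, -1, 1.
Σ = − 4^3 + 4^9 = 262080.
N = 262080/9 = 29120.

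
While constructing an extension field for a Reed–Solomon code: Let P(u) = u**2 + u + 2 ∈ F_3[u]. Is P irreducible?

Yes

Check for roots in F_3: P(0) = 2; P(1) = 1; P(2) = 2.
No roots. A degree-2 polynomial over a field with no linear factor is irreducible.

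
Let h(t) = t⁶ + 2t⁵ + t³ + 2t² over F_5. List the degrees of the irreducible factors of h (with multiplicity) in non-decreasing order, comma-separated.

1, 1, 1, 1, 2

Roots in F_5: h(0) = 0 → root; h(1) = 1; h(2) = 4; h(3) = 0 → root; h(4) = 0 → root.
Linear factors from roots: (t), (t + 2), (t + 1).
Complete factorization: h(t) = (t + 1)·(t + 2)·(t)^2·(t² - t + 1).
Factor degrees with multiplicity: 1 + 1 + 1 + 1 + 2 = 6.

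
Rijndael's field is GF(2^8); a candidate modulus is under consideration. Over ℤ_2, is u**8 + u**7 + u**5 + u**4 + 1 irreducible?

Yes

Write f(u) = u**8 + u**7 + u**5 + u**4 + 1.
Check for roots in ℤ_2: f(0) = 1; f(1) = 1.
No roots, so no linear factors.
Monic irreducibles of degree 2 over GF(2): u**2 + u + 1.
None of them divide f (all give nonzero remainder).
Monic irreducibles of degree 3 over GF(2): u**3 + u + 1, u**3 + u**2 + 1.
None of them divide f (all give nonzero remainder).
Monic irreducibles of degree 4 over GF(2): u**4 + u + 1, u**4 + u**3 + 1, u**4 + u**3 + u**2 + u + 1.
None of them divide f (all give nonzero remainder).
No irreducible factor of degree ≤ 4 exists, so f is irreducible over GF(2).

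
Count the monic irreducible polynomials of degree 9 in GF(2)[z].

Gauss's count: N_{2}(9) = (1/9) Σ_{d|9} μ(9/d)·2^d.
Divisors of 9: 1, 3, 9; μ(9/d) for each: 0, -1, 1.
Σ = − 2^3 + 2^9 = 504.
N = 504/9 = 56.

56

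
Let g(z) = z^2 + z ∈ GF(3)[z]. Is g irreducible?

Check for roots in GF(3): g(0) = 0 → root; g(1) = 2; g(2) = 0 → root.
g(0) = 0, so (z) divides g(z); g is reducible.

No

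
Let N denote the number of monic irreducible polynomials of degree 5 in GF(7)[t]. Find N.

By the necklace-counting formula, N_7(5) = (1/5) Σ_{d|5} μ(5/d)·7^d.
Divisors of 5: 1, 5; μ(5/d) for each: -1, 1.
Σ = − 7^1 + 7^5 = 16800.
N = 16800/5 = 3360.

3360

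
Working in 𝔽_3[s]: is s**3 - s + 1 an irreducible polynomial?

Yes

Write f(s) = s**3 - s + 1.
Check for roots in 𝔽_3: f(0) = 1; f(1) = 1; f(2) = 1.
No roots. A degree-3 polynomial over a field with no linear factor is irreducible.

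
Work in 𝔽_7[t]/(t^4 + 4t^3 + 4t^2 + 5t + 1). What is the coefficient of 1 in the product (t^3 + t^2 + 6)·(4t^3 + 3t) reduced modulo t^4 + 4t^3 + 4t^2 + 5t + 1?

Multiply in 𝔽_7[t]: (t^3 + t^2 + 6)·(4t^3 + 3t) = 4t^6 + 4t^5 + 3t^4 + 6t^3 + 4t.
Reduce using t^4 ≡ 3t^3 + 3t^2 + 2t + 6 (mod t^4 + 4t^3 + 4t^2 + 5t + 1).
Reduced: 6t^3 + 2t.

0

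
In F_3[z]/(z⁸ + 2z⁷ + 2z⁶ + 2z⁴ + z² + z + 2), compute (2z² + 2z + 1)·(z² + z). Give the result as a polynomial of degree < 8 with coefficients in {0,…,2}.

Multiply in F_3[z]: (2z² + 2z + 1)·(z² + z) = 2z⁴ + z³ + z.
Reduced: 2z⁴ + z³ + z.

2z^4 + z^3 + z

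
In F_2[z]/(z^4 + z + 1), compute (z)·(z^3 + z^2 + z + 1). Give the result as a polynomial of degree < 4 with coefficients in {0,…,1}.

Multiply in F_2[z]: (z)·(z^3 + z^2 + z + 1) = z^4 + z^3 + z^2 + z.
Reduce using z^4 ≡ z + 1 (mod z^4 + z + 1).
Reduced: z^3 + z^2 + 1.

z^3 + z^2 + 1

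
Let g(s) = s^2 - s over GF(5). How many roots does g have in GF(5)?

Evaluate at each of the 5 elements of GF(5):
g(0) = 0 → root; g(1) = 0 → root; g(2) = 2; g(3) = 1; g(4) = 2.
Roots: {0, 1}.

2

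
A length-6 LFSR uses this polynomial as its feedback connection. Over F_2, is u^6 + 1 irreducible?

Write m(u) = u^6 + 1.
Check for roots in F_2: m(0) = 1; m(1) = 0 → root.
m(1) = 0, so (u − 1) divides m(u); m is reducible.

No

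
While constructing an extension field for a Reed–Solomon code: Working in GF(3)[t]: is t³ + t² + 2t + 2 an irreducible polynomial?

Write g(t) = t³ + t² + 2t + 2.
Check for roots in GF(3): g(0) = 2; g(1) = 0 → root; g(2) = 0 → root.
g(1) = 0, so (t − 1) divides g(t); g is reducible.

No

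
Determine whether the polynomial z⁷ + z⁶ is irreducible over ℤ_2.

Write m(z) = z⁷ + z⁶.
Check for roots in ℤ_2: m(0) = 0 → root; m(1) = 0 → root.
m(0) = 0, so (z) divides m(z); m is reducible.

No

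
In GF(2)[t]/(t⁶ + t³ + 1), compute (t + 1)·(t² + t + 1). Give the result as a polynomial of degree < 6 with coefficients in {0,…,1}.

Multiply in GF(2)[t]: (t + 1)·(t² + t + 1) = t³ + 1.
Reduced: t³ + 1.

t^3 + 1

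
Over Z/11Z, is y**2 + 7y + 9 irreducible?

Yes

Write P(y) = y**2 + 7y + 9.
Check each element of Z/11Z for a root: P(0)=9, P(1)=6, P(2)=5, P(3)=6, P(4)=9, P(5)=3, P(6)=10, P(7)=8, P(8)=8, P(9)=10, P(10)=3.
No roots. A degree-2 polynomial over a field with no linear factor is irreducible.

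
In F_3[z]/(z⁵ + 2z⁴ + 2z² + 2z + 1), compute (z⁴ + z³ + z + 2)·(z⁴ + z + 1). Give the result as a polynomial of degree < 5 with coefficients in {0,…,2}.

z^3

Multiply in F_3[z]: (z⁴ + z³ + z + 2)·(z⁴ + z + 1) = z⁸ + z⁷ + 2z⁵ + z⁴ + z³ + z² + 2.
Reduce using z⁵ ≡ z⁴ + z² + z + 2 (mod z⁵ + 2z⁴ + 2z² + 2z + 1).
Reduced: z³.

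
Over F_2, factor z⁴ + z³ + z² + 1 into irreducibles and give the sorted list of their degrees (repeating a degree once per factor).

Write h(z) = z⁴ + z³ + z² + 1.
Roots in F_2: h(0) = 1; h(1) = 0 → root.
Linear factors from roots: (z + 1).
Complete factorization: h(z) = (z + 1)·(z³ + z + 1).
Factor degrees with multiplicity: 1 + 3 = 4.

1, 3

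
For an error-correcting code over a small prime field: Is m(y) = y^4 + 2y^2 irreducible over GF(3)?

Check for roots in GF(3): m(0) = 0 → root; m(1) = 0 → root; m(2) = 0 → root.
m(0) = 0, so (y) divides m(y); m is reducible.

No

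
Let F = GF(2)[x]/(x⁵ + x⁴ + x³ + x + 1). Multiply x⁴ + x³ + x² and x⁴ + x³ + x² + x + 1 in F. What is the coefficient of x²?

Multiply in GF(2)[x]: (x⁴ + x³ + x²)·(x⁴ + x³ + x² + x + 1) = x⁸ + x⁶ + x⁵ + x⁴ + x².
Reduce using x⁵ ≡ x⁴ + x³ + x + 1 (mod x⁵ + x⁴ + x³ + x + 1).
Reduced: x³ + x² + 1.

1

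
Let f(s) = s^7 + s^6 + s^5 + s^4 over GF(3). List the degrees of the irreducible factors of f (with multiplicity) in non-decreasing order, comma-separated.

Roots in GF(3): f(0) = 0 → root; f(1) = 1; f(2) = 0 → root.
Linear factors from roots: (s), (s + 1).
Complete factorization: f(s) = (s + 1)·(s)^4·(s^2 + 1).
Factor degrees with multiplicity: 1 + 1 + 1 + 1 + 1 + 2 = 7.

1, 1, 1, 1, 1, 2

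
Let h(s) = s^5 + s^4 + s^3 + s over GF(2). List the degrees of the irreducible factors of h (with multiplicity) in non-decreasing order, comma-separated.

Roots in GF(2): h(0) = 0 → root; h(1) = 0 → root.
Linear factors from roots: (s), (s + 1).
Complete factorization: h(s) = (s)·(s + 1)·(s^3 + s + 1).
Factor degrees with multiplicity: 1 + 1 + 3 = 5.

1, 1, 3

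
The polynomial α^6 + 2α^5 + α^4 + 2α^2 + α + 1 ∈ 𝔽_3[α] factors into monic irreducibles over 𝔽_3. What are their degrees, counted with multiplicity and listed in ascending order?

6

Write f(α) = α^6 + 2α^5 + α^4 + 2α^2 + α + 1.
Roots in 𝔽_3: f(0) = 1; f(1) = 2; f(2) = 2.
Complete factorization: f(α) = (α^6 + 2α^5 + α^4 + 2α^2 + α + 1).
Factor degrees with multiplicity: 6 = 6.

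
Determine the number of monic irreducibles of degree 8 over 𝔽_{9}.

5380020

Gauss's count: N_{9}(8) = (1/8) Σ_{d|8} μ(8/d)·9^d.
Divisors of 8: 1, 2, 4, 8; μ(8/d) for each: 0, 0, -1, 1.
Σ = − 9^4 + 9^8 = 43040160.
N = 43040160/8 = 5380020.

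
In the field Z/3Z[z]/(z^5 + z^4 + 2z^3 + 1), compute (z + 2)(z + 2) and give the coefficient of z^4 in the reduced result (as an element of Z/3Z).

0

Multiply in Z/3Z[z]: (z + 2)·(z + 2) = z^2 + z + 1.
Reduced: z^2 + z + 1.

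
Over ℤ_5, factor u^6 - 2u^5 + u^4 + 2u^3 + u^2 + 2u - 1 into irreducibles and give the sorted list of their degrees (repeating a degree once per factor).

Write h(u) = u^6 - 2u^5 + u^4 + 2u^3 + u^2 + 2u - 1.
Roots in ℤ_5: h(0) = 4; h(1) = 4; h(2) = 4; h(3) = 2; h(4) = 0 → root.
Linear factors from roots: (u + 1).
Complete factorization: h(u) = (u + 1)·(u^2 - u + 2)·(u^3 - 2u^2 + 2).
Factor degrees with multiplicity: 1 + 2 + 3 = 6.

1, 2, 3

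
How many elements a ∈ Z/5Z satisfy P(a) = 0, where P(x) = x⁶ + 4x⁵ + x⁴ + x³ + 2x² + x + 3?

0

Evaluate at each of the 5 elements of Z/5Z:
P(0) = 3; P(1) = 3; P(2) = 4; P(3) = 3; P(4) = 1.
No element is a root.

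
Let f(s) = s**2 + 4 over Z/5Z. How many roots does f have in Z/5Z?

Evaluate at each of the 5 elements of Z/5Z:
f(0) = 4; f(1) = 0 → root; f(2) = 3; f(3) = 3; f(4) = 0 → root.
Roots: {1, 4}.

2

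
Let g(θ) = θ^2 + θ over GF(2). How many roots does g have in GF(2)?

Evaluate at each of the 2 elements of GF(2):
g(0) = 0 → root; g(1) = 0 → root.
Roots: {0, 1}.

2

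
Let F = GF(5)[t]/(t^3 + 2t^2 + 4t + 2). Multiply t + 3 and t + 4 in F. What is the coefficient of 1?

Multiply in GF(5)[t]: (t + 3)·(t + 4) = t^2 + 2t + 2.
Reduced: t^2 + 2t + 2.

2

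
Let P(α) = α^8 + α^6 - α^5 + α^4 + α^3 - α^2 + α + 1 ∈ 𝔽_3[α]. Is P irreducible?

Yes

Check for roots in 𝔽_3: P(0) = 1; P(1) = 1; P(2) = 2.
No roots, so no linear factors.
Monic irreducibles of degree 2 over GF(3): α^2 + 1, α^2 + α - 1, α^2 - α - 1.
None of them divide P (all give nonzero remainder).
Degree-3 irreducible divisors: test the 8 monic irreducibles of degree 3 over GF(3).
None of them divide P (all give nonzero remainder).
Degree-4 irreducible divisors: test the 18 monic irreducibles of degree 4 over GF(3).
None of them divide P (all give nonzero remainder).
No irreducible factor of degree ≤ 4 exists, so P is irreducible over GF(3).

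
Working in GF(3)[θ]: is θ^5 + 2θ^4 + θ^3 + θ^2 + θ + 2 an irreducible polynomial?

Write m(θ) = θ^5 + 2θ^4 + θ^3 + θ^2 + θ + 2.
Check for roots in GF(3): m(0) = 2; m(1) = 2; m(2) = 2.
No roots, so no linear factors.
Monic irreducibles of degree 2 over GF(3): θ^2 + 1, θ^2 + θ + 2, θ^2 + 2θ + 2.
None of them divide m (all give nonzero remainder).
No irreducible factor of degree ≤ 2 exists, so m is irreducible over GF(3).

Yes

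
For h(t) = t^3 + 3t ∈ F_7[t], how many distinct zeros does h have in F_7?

3

Evaluate at each of the 7 elements of F_7:
h(0) = 0 → root; h(1) = 4; h(2) = 0 → root; h(3) = 1; h(4) = 6; h(5) = 0 → root; h(6) = 3.
Roots: {0, 2, 5}.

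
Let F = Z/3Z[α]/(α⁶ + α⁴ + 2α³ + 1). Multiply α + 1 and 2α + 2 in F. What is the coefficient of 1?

Multiply in Z/3Z[α]: (α + 1)·(2α + 2) = 2α² + α + 2.
Reduced: 2α² + α + 2.

2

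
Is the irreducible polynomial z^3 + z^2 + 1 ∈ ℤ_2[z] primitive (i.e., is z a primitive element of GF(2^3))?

Yes

Write f(z) = z^3 + z^2 + 1.
|GF(2^3)^×| = 2^3 − 1 = 7. Prime factorization: 7 = 7.
f is primitive ⇔ z has order 7 in GF(2)[z]/(f), i.e. z^(7/q) ≠ 1 for each prime q | 7.
z^(1) mod f = z.
None equal 1, so z has full order 7; f is primitive.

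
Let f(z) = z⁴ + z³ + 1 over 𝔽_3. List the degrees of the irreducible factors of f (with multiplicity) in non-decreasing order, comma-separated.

1, 3

Roots in 𝔽_3: f(0) = 1; f(1) = 0 → root; f(2) = 1.
Linear factors from roots: (z - 1).
Complete factorization: f(z) = (z - 1)·(z³ - z² - z - 1).
Factor degrees with multiplicity: 1 + 3 = 4.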